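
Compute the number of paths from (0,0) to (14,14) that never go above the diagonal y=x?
Counted by the Catalan number C_14: C_14 = C(28,14)/(14+1) = 40,116,600/15 = 2,674,440.
Final answer: 2,674,440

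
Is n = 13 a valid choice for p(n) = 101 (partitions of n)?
Yes

Reasoning: Pentagonal recurrence p(n) = p(n−1) + p(n−2) − p(n−5) − p(n−7) + …: p(13) = p(12) + p(11) − p(8) − p(6) + p(1) = 77 + 56 − 22 − 11 + 1 = 101, which equals 101.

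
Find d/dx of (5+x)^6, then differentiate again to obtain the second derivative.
30(5+x)^4

Solution: First derivative: 6(5+x)^{5}. Second derivative: 6·5·(5+x)^{4} = 30(5+x)^{4}.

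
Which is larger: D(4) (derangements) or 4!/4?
D(4)

Explanation: D(4) = (4-1)·[D(3) + D(2)] = 3·[2 + 1] = 9; 4!/4 = 24/4 = 6.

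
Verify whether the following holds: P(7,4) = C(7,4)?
False

Reasoning: P(7,4) = 840 but C(7,4) = 35; they differ by a factor of 4! = 24, so the statement does not hold.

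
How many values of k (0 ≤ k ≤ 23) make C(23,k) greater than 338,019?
8

Explanation: Row 23 is unimodal and symmetric about k=23/2. C(23,7)=245,157 ≤ 338,019; C(23,8)=490,314 > 338,019; by symmetry C(23,k) > 338,019 for k = 8..15. That's 15 - 8 + 1 = 8 values.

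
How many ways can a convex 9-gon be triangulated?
429

Solution: Using the Catalan number formula: C_n = C(2n, n) / (n+1)
C_7 = C(14, 7) / (7+1)
     = 3432 / 8
     = 429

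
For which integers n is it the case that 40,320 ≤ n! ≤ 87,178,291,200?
8, 9, 10, 11, 12, 13, 14

n! is strictly increasing; 8! = 40,320 and 14! = 87,178,291,200, so valid n = 8, 9, 10, 11, 12, 13, 14.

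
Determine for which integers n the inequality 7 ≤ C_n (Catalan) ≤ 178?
4, 5, 6

Reasoning: C_3=5; C_4=14; C_5=42; C_6=132; C_7=429. So valid n = 4, 5, 6.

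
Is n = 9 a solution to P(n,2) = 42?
P(9,2) = 9·8 = 72, which does not equal 42.
Final answer: No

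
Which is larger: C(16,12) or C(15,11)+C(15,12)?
Equal

Solution: By Pascal's identity: C(16,12) = C(15,11)+C(15,12) = 1,820. Equal.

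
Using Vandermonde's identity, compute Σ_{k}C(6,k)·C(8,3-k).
364

Solution: = C(6+8,3) = C(14,3) = 364.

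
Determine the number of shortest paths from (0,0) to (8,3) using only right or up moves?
Choose 8 rights from 11 moves: C(11,8) = 165.
Final answer: 165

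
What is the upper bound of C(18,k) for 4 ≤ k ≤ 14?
48,620
C(18,k) is maximised at the centre of the row: C(18,9) = 48,620.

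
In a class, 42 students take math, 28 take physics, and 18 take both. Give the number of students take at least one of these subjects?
52
|A∪B| = |A|+|B|-|A∩B| = 42+28-18 = 52.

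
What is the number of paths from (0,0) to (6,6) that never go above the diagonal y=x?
132

Solution: Counted by the Catalan number C_6: C_6 = C(12,6)/(6+1) = 924/7 = 132.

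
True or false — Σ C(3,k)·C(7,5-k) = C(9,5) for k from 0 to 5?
False

Solution: Vandermonde's identity gives C(10,5) = 252; RHS C(9,5) = 126.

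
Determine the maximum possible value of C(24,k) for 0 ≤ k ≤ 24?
Maximum at k = 12: C(24,12) = 2,704,156.
Final answer: 2,704,156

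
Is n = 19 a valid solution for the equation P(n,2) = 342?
Yes

Reasoning: P(19,2) = 19·18 = 342, which equals 342.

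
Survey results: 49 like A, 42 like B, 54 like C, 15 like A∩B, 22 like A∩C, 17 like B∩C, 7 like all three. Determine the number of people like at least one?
98

Solution: |A∪B∪C| = 49+42+54-15-22-17+7 = 98.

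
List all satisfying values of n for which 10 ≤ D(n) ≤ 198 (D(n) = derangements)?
5

Working:
Using D(n) = (n−1)[D(n−1) + D(n−2)] with D(1)=0, D(2)=1: D(4)=9; D(5)=44; D(6)=265. So valid n = 5.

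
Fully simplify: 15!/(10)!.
This equals 15×14×...×11 = 360,360.

Answer: 360,360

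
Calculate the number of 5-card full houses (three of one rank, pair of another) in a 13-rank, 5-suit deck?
15,600

Triple rank: 13. Triple suits: C(5,3)=10. Pair rank: 12. Pair suits: C(5,2)=10. Total: 15,600.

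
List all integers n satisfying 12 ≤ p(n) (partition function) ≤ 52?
7, 8, 9, 10

Working:
Tabulating p(n) via p(n) = p(n−1) + p(n−2) − p(n−5) − p(n−7) + …: p(6)=11; p(7)=15; p(8)=22; p(9)=30; p(10)=42; p(11)=56. So valid n = 7, 8, 9, 10.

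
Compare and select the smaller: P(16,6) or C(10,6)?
C(10,6)

Reasoning: P(16,6)=5,765,760, C(10,6)=210.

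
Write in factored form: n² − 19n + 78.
(n − 6)(n − 13)

Explanation: Seek roots whose sum is 19 and product is 78: (6, 13). So n² − 19n + 78 = (n − 6)(n − 13).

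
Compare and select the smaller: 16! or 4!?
4!

Reasoning: 16!=20,922,789,888,000, 4!=24. 16! > 4!.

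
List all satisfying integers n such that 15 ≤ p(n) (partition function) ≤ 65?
7, 8, 9, 10, 11

Working:
Tabulating p(n) via p(n) = p(n−1) + p(n−2) − p(n−5) − p(n−7) + …: p(6)=11; p(7)=15; p(8)=22; p(9)=30; p(10)=42; p(11)=56; p(12)=77. So valid n = 7, 8, 9, 10, 11.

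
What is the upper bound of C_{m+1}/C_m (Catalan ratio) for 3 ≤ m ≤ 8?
C_{m+1}/C_m = 2(2m+1)/(m+2), which increases with m. Maximum at m = 8: 2·17/10 = 17/5.

Answer: 17/5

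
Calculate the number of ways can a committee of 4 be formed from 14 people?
1,001

Solution: C(14,4) = 14! / (4! × (14-4)!)
         = 14! / (4! × 10!)
         = 1,001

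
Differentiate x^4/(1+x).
Quotient rule: [4x^{3}(1+x) - x^4]/(1+x)².

Answer: (4x^3(1+x) - x^4)/(1+x)²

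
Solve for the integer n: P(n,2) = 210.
P(n,2) = n(n−1) is increasing in n; n(n−1) ≈ (n−0.5)^2 = 210 gives n ≈ 15.0. Check: P(13,2) = 156, P(14,2) = 182, P(15,2) = 210 ✓. So n = 15.

Answer: 15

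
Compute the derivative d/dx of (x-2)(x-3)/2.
d/dx[(x-2)(x-3)] = (x-3) + (x-2) = 2x - 5. Dividing by 2 gives (2x - 5)/2.

Answer: (2x - 5)/2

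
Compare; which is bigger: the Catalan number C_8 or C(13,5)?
C_8
C_8 = C(16,8)/(8+1) = 12,870/9 = 1,430; C(13,5) = 1,287.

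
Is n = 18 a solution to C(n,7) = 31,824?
C(18,7) = 18·17·16·15·14·13·12/7! = 160,392,960/5,040 = 31,824, which equals 31,824.
Final answer: Yes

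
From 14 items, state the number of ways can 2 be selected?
91

Solution: C(14,2) = 14! / (2! × (14-2)!)
         = 14! / (2! × 12!)
         = 91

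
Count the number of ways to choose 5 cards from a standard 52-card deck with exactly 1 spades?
13 spades and 39 non-spades: C(13,1) × C(39,4) = 13 × 82251 = 1,069,263.
Final answer: 1,069,263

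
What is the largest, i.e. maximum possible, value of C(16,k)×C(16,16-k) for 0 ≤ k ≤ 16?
165,636,900

Explanation: C(16,k)·C(16,16-k) = C(16,k)², maximised at the centre k = 8: C(16,8)² = 165,636,900.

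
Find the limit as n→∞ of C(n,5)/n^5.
1/120

Working:
C(n,5) ≈ n^5/5! for large n. Limit = 1/5! = 1/120.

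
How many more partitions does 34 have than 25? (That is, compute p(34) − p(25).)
10,352

Pentagonal recurrence p(n) = p(n−1) + p(n−2) − p(n−5) − p(n−7) + …: p(34) = p(33) + p(32) − p(29) − p(27) + p(22) + p(19) − p(12) − p(8) = 10,143 + 8,349 − 4,565 − 3,010 + 1,002 + 490 − 77 − 22 = 12,310.
p(25) = p(24) + p(23) − p(20) − p(18) + p(13) + p(10) − p(3) = 1,575 + 1,255 − 627 − 385 + 101 + 42 − 3 = 1,958.
Difference = 12,310 − 1,958 = 10,352.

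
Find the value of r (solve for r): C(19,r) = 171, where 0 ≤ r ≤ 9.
2
C(19,r) is increasing for 0 ≤ r ≤ 9. Stepping up (C(19,r+1) = C(19,r)·(19−r)/(r+1)): C(19,1) = 19, C(19,2) = 171 ✓. So r = 2.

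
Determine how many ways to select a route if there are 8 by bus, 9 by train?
By the addition principle: 8 + 9 = 17.

Answer: 17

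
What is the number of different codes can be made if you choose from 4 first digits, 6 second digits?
By the multiplication principle: 4 × 6 = 24.
Final answer: 24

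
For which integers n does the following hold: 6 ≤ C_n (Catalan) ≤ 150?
4, 5, 6

Reasoning: C_3=5; C_4=14; C_5=42; C_6=132; C_7=429. So valid n = 4, 5, 6.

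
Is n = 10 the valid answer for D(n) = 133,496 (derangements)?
No

Solution: D(10) = (10-1)·[D(9) + D(8)] = 9·[133,496 + 14,833] = 1,334,961, which does not equal 133,496.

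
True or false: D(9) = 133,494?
Derangements of 9 elements: D(9) = (9-1)·[D(8) + D(7)] = 8·[14,833 + 1,854] = 133,496.
Final answer: False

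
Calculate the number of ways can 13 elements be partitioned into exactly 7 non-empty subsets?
5,715,424

This equals S(13,7), the Stirling number of the 2nd kind.
Using the Stirling recurrence: S(n,k) = k·S(n-1,k) + S(n-1,k-1)
S(13,7) = 7·S(12,7) + S(12,6)
         = 7·627396 + 1323652
         = 4391772 + 1323652
         = 5,715,424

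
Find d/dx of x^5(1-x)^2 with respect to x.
5x^4(1-x)^2 - 2x^5(1-x)^1
Product rule: 5x^{4}(1-x)^{2} + x^5·(-2)(1-x)^{1}.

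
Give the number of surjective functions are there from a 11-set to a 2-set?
2,046

Reasoning: Onto functions = 2! × S(11,2)
First compute S(11,2) via recurrence:
Using the Stirling recurrence: S(n,k) = k·S(n-1,k) + S(n-1,k-1)
S(11,2) = 2·S(10,2) + S(10,1)
         = 2·511 + 1
         = 1022 + 1
         = 1,023
Then: 2 × 1023 = 2,046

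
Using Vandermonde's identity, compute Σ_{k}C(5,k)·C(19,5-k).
42,504

Solution: = C(5+19,5) = C(24,5) = 42,504.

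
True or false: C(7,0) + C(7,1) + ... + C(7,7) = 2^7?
True

Solution: Binomial theorem with x = y = 1: Σ C(7,i) = (1+1)^7 = 2^7 = 128. The statement holds.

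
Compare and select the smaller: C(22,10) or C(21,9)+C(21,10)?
Equal

Explanation: By Pascal's identity: C(22,10) = C(21,9)+C(21,10) = 646,646. Equal.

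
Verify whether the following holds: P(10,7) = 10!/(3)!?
Permutation formula P(n,k) = n!/(n-k)!: 10!/3! = 3,628,800/6 = 604,800 = P(10,7). The statement holds.

Answer: True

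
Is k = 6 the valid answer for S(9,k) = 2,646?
Yes

Solution: S(9,6) = 6·S(8,6) + S(8,5) = 6·266 + 1,050 = 2,646, which equals 2,646.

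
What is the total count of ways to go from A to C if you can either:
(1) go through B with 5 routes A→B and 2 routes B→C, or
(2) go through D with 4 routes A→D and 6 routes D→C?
34
Route via B: 5×2=10. Route via D: 4×6=24. Total: 34.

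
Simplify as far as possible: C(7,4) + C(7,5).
56

Explanation: By Pascal's identity: C(8,5) = 56.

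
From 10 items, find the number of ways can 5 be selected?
252

Working:
C(10,5) = 10! / (5! × (10-5)!)
         = 10! / (5! × 5!)
         = 252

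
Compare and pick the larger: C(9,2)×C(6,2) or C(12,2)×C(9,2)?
C(9,2)×C(6,2)=540, C(12,2)×C(9,2)=2,376.

Answer: C(12,2)×C(9,2)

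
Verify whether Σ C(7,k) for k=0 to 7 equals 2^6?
False
Binomial theorem: Σ C(7,k) = (1+1)^7 = 2^7 = 128; RHS 2^6 = 64.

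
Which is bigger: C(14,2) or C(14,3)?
C(14,3)

Working:
C(14,2)=91, C(14,3)=364.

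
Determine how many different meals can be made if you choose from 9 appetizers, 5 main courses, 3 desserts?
135

By the multiplication principle: 9 × 5 × 3 = 135.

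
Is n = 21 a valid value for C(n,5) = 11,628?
No

Working:
C(21,5) = 21·20·19·18·17/5! = 2,441,880/120 = 20,349, which does not equal 11,628.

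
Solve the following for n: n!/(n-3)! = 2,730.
15

Working:
n!/(n-3)! = n×(n-1)×(n-2), a product of 3 consecutive integers ≈ (n−1)^3. 2,730^(1/3) + 1 ≈ 15.0; check n = 15: 15×14×13 = 2,730 ✓. So n = 15.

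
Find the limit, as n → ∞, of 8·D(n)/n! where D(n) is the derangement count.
D(n)/n! → 1/e, so 8·D(n)/n! → 8/e.

Answer: 8/e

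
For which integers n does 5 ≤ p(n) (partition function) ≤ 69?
4, 5, 6, 7, 8, 9, 10, 11

Tabulating p(n) via p(n) = p(n−1) + p(n−2) − p(n−5) − p(n−7) + …: p(3)=3; p(4)=5; p(5)=7; p(6)=11; p(7)=15; p(8)=22; p(9)=30; p(10)=42; p(11)=56; p(12)=77. So valid n = 4, 5, 6, 7, 8, 9, 10, 11.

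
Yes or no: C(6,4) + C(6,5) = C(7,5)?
Yes

Working:
Pascal's identity: LHS = 15 + 6 = 21; RHS = C(7,5) = 21. Both sides agree, so the statement holds.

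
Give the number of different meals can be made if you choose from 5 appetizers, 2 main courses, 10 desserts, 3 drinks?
By the multiplication principle: 5 × 2 × 10 × 3 = 300.
Final answer: 300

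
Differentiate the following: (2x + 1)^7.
14(2x + 1)^6

Solution: Chain rule: 7(2x+1)^{6} × 2 = 14(2x+1)^{6}.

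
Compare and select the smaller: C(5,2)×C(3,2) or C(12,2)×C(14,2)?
C(5,2)×C(3,2)

Reasoning: C(5,2)×C(3,2)=30, C(12,2)×C(14,2)=6,006.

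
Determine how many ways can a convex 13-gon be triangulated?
58,786

Explanation: Using the Catalan number formula: C_n = C(2n, n) / (n+1)
C_11 = C(22, 11) / (11+1)
     = 705432 / 12
     = 58,786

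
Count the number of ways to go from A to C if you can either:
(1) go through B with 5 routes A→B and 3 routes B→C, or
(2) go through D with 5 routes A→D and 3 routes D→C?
30

Solution: Route via B: 5×3=15. Route via D: 5×3=15. Total: 30.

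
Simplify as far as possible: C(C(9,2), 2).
630

C(9,2) = 36, then C(36, 2) = 630.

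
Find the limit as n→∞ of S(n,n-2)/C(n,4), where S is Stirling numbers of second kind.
The leading term of S(n,n-2) as a polynomial in n is (3)!!·C(n,4), so the ratio → (3)!! = 3.
Final answer: 3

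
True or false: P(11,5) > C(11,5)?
True

Explanation: P(11,5) = 55,440 and C(11,5) = 462; P(n,r) = r! × C(n,r) so P > C whenever r ≥ 2.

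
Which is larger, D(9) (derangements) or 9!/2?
D(9) = (9-1)·[D(8) + D(7)] = 8·[14,833 + 1,854] = 133,496; 9!/2 = 362,880/2 = 181,440.

Answer: 9!/2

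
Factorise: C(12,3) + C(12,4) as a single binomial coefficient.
C(13,4)

Working:
By Pascal's identity: C(12,3) + C(12,4) = C(13,4) = 715.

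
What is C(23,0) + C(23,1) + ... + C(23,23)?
8,388,608

Reasoning: Sum of binomial coefficients = 2^23 = 8,388,608.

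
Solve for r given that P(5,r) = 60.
3

Explanation: P(5,r) = 5·4·…·(5−r+1), a product of r factors. Multiplying down from 5: 5 = 5; 5·4 = 20; 5·4·3 = 60 ✓ (3 factors). So r = 3.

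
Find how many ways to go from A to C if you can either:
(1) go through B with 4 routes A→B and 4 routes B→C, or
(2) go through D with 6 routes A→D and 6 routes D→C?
52

Route via B: 4×4=16. Route via D: 6×6=36. Total: 52.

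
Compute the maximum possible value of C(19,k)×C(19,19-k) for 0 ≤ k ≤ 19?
C(19,k)·C(19,19-k) = C(19,k)², maximised at the centre k = 9: C(19,9)² = 8,533,694,884.

Answer: 8,533,694,884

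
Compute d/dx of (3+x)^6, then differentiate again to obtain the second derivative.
30(3+x)^4

Explanation: First derivative: 6(3+x)^{5}. Second derivative: 6·5·(3+x)^{4} = 30(3+x)^{4}.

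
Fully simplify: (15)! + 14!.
1,394,852,659,200

(15)! + 14! = (15)·14! + 14! = (15+1)·14! = 16·14! = 1,394,852,659,200.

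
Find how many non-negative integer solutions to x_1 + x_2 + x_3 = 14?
C(14+3-1, 3-1) = 120.
Final answer: 120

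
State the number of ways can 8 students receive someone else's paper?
14,833

Using D(n) = (n-1)[D(n-1) + D(n-2)]:
D(8) = (8-1) × [D(7) + D(6)]
      = 7 × [1854 + 265]
      = 7 × 2119
      = 14,833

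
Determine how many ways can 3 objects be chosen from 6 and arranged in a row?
P(6,3) = 6!/(6-3)! = 120.

Answer: 120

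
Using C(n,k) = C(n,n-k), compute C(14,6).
3,003

Reasoning: C(14,6) = C(14,8) = 3,003.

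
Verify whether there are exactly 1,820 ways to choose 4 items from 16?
True

Working:
C(16,4) = 1,820.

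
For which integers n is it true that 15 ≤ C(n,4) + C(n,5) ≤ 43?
C(5,4)+C(5,5)=6; C(6,4)+C(6,5)=21; C(7,4)+C(7,5)=56. So valid n = 6.
Final answer: 6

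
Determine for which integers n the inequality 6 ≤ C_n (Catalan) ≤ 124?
4, 5
C_3=5; C_4=14; C_5=42; C_6=132. So valid n = 4, 5.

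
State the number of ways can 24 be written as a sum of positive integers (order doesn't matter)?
1,575

Reasoning: Pentagonal recurrence p(n) = p(n−1) + p(n−2) − p(n−5) − p(n−7) + …: p(24) = p(23) + p(22) − p(19) − p(17) + p(12) + p(9) − p(2) = 1,255 + 1,002 − 490 − 297 + 77 + 30 − 2 = 1,575.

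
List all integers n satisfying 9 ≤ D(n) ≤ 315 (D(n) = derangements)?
Using D(n) = (n−1)[D(n−1) + D(n−2)] with D(1)=0, D(2)=1: D(3)=2; D(4)=9; D(5)=44; D(6)=265; D(7)=1,854. So valid n = 4, 5, 6.
Final answer: 4, 5, 6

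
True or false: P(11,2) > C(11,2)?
True

Working:
P(11,2) = 110 and C(11,2) = 55; P(n,r) = r! × C(n,r) so P > C whenever r ≥ 2.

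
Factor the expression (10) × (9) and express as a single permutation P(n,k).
P(10,2) = 10!/(8)!

Explanation: Product of 2 consecutive descending integers starting at 10: P(10,2) = 10!/8! = 90.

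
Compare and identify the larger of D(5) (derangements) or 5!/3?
D(5)

Reasoning: D(5) = (5-1)·[D(4) + D(3)] = 4·[9 + 2] = 44; 5!/3 = 120/3 = 40.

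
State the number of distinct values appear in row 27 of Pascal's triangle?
14

Working:
Row 27 has entries C(27,0)..C(27,27); by symmetry C(27,k)=C(27,27-k), giving 14 distinct values.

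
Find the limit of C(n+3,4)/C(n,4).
1

Working:
Both numerator and denominator grow as n^4/4! for large n, so the ratio → 1.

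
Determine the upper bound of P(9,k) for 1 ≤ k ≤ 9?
362,880

Solution: P(9,k) increases in k, so maximum at k = 9: 9! = 362,880.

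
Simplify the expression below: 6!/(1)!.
720
This equals 6×5×...×2 = 720.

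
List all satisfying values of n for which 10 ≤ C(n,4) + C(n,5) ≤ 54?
6

Explanation: C(5,4)+C(5,5)=6; C(6,4)+C(6,5)=21; C(7,4)+C(7,5)=56. So valid n = 6.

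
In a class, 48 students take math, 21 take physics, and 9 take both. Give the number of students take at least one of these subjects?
60

Explanation: |A∪B| = |A|+|B|-|A∩B| = 48+21-9 = 60.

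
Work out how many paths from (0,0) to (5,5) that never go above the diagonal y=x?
42

Reasoning: Counted by the Catalan number C_5: C_5 = C(10,5)/(5+1) = 252/6 = 42.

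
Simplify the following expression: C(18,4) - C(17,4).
680
C(18,4) - C(17,4) = C(17,3) = 680.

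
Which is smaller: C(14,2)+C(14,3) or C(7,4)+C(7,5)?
C(7,4)+C(7,5)

Working:
First=455, Second=56.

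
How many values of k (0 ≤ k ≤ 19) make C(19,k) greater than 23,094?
8

Working:
Row 19 is unimodal and symmetric about k=19/2. C(19,5)=11,628 ≤ 23,094; C(19,6)=27,132 > 23,094; by symmetry C(19,k) > 23,094 for k = 6..13. That's 13 - 6 + 1 = 8 values.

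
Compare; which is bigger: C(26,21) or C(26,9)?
C(26,9)
C(26,21)=65,780, C(26,9)=3,124,550.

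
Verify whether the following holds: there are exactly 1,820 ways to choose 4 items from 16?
True

Explanation: C(16,4) = 1,820.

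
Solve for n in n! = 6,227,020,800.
n! is strictly increasing. 11! = 39,916,800, 12! = 479,001,600, 13! = 6,227,020,800 ✓. So n = 13.

Answer: 13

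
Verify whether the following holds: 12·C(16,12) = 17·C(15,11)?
Absorption identity k·C(n,k) = n·C(n-1,k-1). LHS = 12·1820 = 21,840; RHS = 17·1365 = 23,205.
Final answer: False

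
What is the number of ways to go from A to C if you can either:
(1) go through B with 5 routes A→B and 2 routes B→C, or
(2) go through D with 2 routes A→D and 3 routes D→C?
16

Route via B: 5×2=10. Route via D: 2×3=6. Total: 16.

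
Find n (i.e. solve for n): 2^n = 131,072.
131,072 = 1,024 × 128 = 2^10 × 2^7 = 2^17, so n = 17.
Final answer: 17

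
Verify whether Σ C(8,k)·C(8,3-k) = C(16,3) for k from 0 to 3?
Vandermonde's identity gives C(16,3) = 560; RHS C(16,3) = 560.

Answer: True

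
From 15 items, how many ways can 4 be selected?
1,365

Reasoning: C(15,4) = 15! / (4! × (15-4)!)
         = 15! / (4! × 11!)
         = 1,365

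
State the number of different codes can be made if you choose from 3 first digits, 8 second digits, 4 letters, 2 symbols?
By the multiplication principle: 3 × 8 × 4 × 2 = 192.
Final answer: 192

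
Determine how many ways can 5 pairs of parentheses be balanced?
Using the Catalan number formula: C_n = C(2n, n) / (n+1)
C_5 = C(10, 5) / (5+1)
     = 252 / 6
     = 42
Final answer: 42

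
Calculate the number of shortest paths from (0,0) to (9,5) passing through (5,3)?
840

Solution: To (5,3): C(8,5)=56. From there: C(6,4)=15. Total: 840.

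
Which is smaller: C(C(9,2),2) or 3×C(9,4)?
3×C(9,4)

C(C(9,2),2)=630, 3×C(9,4)=378.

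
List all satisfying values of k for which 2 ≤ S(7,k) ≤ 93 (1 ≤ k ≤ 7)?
2, 6
S(7,1)=1; S(7,2)=63; S(7,3)=301; S(7,4)=350; S(7,5)=140; S(7,6)=21; S(7,7)=1. So valid k = 2, 6.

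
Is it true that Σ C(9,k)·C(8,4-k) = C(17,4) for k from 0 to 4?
True

Working:
Vandermonde's identity gives C(17,4) = 2,380; RHS C(17,4) = 2,380.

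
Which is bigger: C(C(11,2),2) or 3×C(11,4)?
C(C(11,2),2)=1,485, 3×C(11,4)=990.
Final answer: C(C(11,2),2)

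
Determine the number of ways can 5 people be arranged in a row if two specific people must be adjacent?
48
Treat pair as unit: (5-1)! arrangements × 2 internal orders = 48.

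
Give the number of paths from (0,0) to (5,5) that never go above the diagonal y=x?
Counted by the Catalan number C_5: C_5 = C(10,5)/(5+1) = 252/6 = 42.

Answer: 42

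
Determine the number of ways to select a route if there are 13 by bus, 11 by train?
24

Solution: By the addition principle: 13 + 11 = 24.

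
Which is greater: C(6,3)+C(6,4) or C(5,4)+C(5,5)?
First=35, Second=6.

Answer: C(6,3)+C(6,4)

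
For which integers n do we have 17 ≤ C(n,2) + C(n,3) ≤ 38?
C(4,2)+C(4,3)=10; C(5,2)+C(5,3)=20; C(6,2)+C(6,3)=35; C(7,2)+C(7,3)=56. So valid n = 5, 6.
Final answer: 5, 6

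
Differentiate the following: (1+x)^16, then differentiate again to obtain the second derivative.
240(1+x)^14

First derivative: 16(1+x)^{15}. Second derivative: 16·15·(1+x)^{14} = 240(1+x)^{14}.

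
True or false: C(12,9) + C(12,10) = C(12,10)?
Pascal's identity gives C(13,10) = 286, whereas C(12,10) = 66.

Answer: False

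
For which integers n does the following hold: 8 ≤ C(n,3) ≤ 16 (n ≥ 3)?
5

Working:
C(4,3)=4; C(5,3)=10; C(6,3)=20. So valid n = 5.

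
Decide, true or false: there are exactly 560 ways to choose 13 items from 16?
True

Solution: C(16,13) = 560.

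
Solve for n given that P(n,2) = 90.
10

Working:
P(n,2) = n(n−1) is increasing in n; n(n−1) ≈ (n−0.5)^2 = 90 gives n ≈ 10.0. Check: P(8,2) = 56, P(9,2) = 72, P(10,2) = 90 ✓. So n = 10.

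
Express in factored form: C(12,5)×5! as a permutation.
C(12,5)×5! = [12!/(5!(7)!)]×5! = 12!/(7)! = P(12,5) = 95,040.

Answer: P(12,5)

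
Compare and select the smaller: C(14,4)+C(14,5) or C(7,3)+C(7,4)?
C(7,3)+C(7,4)

First=3,003, Second=70.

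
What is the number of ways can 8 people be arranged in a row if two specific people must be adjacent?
10,080
Treat pair as unit: (8-1)! arrangements × 2 internal orders = 10,080.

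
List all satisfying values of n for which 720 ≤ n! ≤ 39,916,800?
6, 7, 8, 9, 10, 11

Reasoning: n! is strictly increasing; 6! = 720 and 11! = 39,916,800, so valid n = 6, 7, 8, 9, 10, 11.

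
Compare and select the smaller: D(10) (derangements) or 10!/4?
10!/4

D(10) = (10-1)·[D(9) + D(8)] = 9·[133,496 + 14,833] = 1,334,961; 10!/4 = 3,628,800/4 = 907,200.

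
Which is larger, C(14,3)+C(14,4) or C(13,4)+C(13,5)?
C(13,4)+C(13,5)

First=1,365, Second=2,002.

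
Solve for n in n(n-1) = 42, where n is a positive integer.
7

Explanation: n² − n − 42 = 0, so n = (1 ± √(1 + 4·42))/2 = (1 ± √169)/2 = (1 ± 13)/2, i.e. n = 7 or n = -6. Taking the positive root, n = 7 (check: 7×6 = 42).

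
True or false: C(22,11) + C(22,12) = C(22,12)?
False

Solution: Pascal's identity gives C(23,12) = 1,352,078, whereas C(22,12) = 646,646.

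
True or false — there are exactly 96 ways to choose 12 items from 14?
False

Working:
C(14,12) = 91 ≠ 96.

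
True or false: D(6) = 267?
False

Solution: Derangements of 6 elements: D(6) = (6-1)·[D(5) + D(4)] = 5·[44 + 9] = 265.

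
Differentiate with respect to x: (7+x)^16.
16(7+x)^15

Using the power rule: d/dx (7+x)^16 = 16(7+x)^{15}.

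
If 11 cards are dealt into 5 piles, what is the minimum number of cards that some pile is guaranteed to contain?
3

Pigeonhole: ⌈11/5⌉ = 3.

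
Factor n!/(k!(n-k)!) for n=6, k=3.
C(6,3) = 20

Explanation: This is the binomial coefficient C(6,3) = 20.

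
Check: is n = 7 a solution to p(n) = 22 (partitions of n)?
No

Working:
Pentagonal recurrence p(n) = p(n−1) + p(n−2) − p(n−5) − p(n−7) + …: p(7) = p(6) + p(5) − p(2) − p(0) = 11 + 7 − 2 − 1 = 15, which does not equal 22.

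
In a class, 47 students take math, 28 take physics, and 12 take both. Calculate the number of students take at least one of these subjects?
63

|A∪B| = |A|+|B|-|A∩B| = 47+28-12 = 63.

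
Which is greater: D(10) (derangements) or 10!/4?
D(10)

Explanation: D(10) = (10-1)·[D(9) + D(8)] = 9·[133,496 + 14,833] = 1,334,961; 10!/4 = 3,628,800/4 = 907,200.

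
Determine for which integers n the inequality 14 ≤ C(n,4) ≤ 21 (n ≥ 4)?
6

C(5,4)=5; C(6,4)=15; C(7,4)=35. So valid n = 6.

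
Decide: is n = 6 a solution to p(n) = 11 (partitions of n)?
Yes

Solution: Pentagonal recurrence p(n) = p(n−1) + p(n−2) − p(n−5) − p(n−7) + …: p(6) = p(5) + p(4) − p(1) = 7 + 5 − 1 = 11, which equals 11.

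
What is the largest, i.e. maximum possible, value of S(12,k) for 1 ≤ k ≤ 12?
1,379,400

Explanation: Row S(12,k) for k = 1..12 (via S(n,k) = k·S(n−1,k) + S(n−1,k−1)): 1, 2,047, 86,526, 611,501, 1,379,400, 1,323,652, 627,396, 159,027, 22,275, 1,705, 66, 1. The row is unimodal; maximum at k = 5: 1,379,400.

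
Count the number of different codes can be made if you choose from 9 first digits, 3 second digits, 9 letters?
By the multiplication principle: 9 × 3 × 9 = 243.

Answer: 243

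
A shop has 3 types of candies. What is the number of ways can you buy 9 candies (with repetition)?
55

Stars and bars: C(9+3-1, 9) = C(11, 9) = 55.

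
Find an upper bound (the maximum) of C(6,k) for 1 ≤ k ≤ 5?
C(6,k) is maximised at the centre of the row: C(6,3) = 20.

Answer: 20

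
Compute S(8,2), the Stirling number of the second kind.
127

Solution: Using the Stirling recurrence: S(n,k) = k·S(n-1,k) + S(n-1,k-1)
S(8,2) = 2·S(7,2) + S(7,1)
         = 2·63 + 1
         = 126 + 1
         = 127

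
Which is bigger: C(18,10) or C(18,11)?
C(18,10)

Explanation: C(18,10)=43,758, C(18,11)=31,824.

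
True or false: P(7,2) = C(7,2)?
P(7,2) = 42 but C(7,2) = 21; they differ by a factor of 2! = 2, so the statement does not hold.

Answer: False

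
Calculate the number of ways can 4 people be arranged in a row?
Arrangements of 4 distinct objects: 4! = 24.

Answer: 24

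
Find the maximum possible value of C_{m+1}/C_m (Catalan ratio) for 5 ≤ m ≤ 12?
C_{m+1}/C_m = 2(2m+1)/(m+2), which increases with m. Maximum at m = 12: 2·25/14 = 25/7.
Final answer: 25/7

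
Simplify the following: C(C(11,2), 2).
C(11,2) = 55, then C(55, 2) = 1,485.
Final answer: 1,485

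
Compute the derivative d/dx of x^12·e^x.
(12x^11 + x^12)e^x

Explanation: Product rule: d/dx[x^12]·e^x + x^12·d/dx[e^x] = 12x^{11}e^x + x^12e^x.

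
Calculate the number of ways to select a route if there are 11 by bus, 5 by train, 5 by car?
21
By the addition principle: 11 + 5 + 5 = 21.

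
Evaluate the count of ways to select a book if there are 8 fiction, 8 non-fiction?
16

Reasoning: By the addition principle: 8 + 8 = 16.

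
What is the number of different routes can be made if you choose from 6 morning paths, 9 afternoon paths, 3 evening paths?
By the multiplication principle: 6 × 9 × 3 = 162.
Final answer: 162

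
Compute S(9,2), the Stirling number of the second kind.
255

Using the Stirling recurrence: S(n,k) = k·S(n-1,k) + S(n-1,k-1)
S(9,2) = 2·S(8,2) + S(8,1)
         = 2·127 + 1
         = 254 + 1
         = 255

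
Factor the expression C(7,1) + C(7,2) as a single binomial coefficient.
By Pascal's identity: C(7,1) + C(7,2) = C(8,2) = 28.

Answer: C(8,2)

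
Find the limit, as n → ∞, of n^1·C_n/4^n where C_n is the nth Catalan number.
0

Solution: C_n ~ 4^n/(n^(3/2)√π), so n^1·C_n/4^n ~ n^(1 − 3/2)/√π → 0.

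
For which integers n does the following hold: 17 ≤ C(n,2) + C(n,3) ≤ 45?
C(4,2)+C(4,3)=10; C(5,2)+C(5,3)=20; C(6,2)+C(6,3)=35; C(7,2)+C(7,3)=56. So valid n = 5, 6.
Final answer: 5, 6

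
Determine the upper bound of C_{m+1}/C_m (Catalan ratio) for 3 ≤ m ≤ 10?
7/2

Reasoning: C_{m+1}/C_m = 2(2m+1)/(m+2), which increases with m. Maximum at m = 10: 2·21/12 = 7/2.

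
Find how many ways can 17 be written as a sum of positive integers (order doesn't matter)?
297

Explanation: Pentagonal recurrence p(n) = p(n−1) + p(n−2) − p(n−5) − p(n−7) + …: p(17) = p(16) + p(15) − p(12) − p(10) + p(5) + p(2) = 231 + 176 − 77 − 42 + 7 + 2 = 297.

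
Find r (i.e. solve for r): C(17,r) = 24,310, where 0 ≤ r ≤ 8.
C(17,r) is increasing for 0 ≤ r ≤ 8. Stepping up (C(17,r+1) = C(17,r)·(17−r)/(r+1)): C(17,1) = 17, C(17,2) = 136, C(17,3) = 680, C(17,4) = 2,380, C(17,5) = 6,188, C(17,6) = 12,376, C(17,7) = 19,448, C(17,8) = 24,310 ✓. So r = 8.

Answer: 8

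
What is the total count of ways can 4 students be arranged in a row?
Arrangements of 4 distinct objects: 4! = 24.
Final answer: 24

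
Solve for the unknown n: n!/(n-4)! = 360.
n!/(n-4)! = n×(n-1)×(n-2)×(n-3), a product of 4 consecutive integers ≈ (n−1.5)^4. 360^(1/4) + 1.5 ≈ 5.9; check n = 6: 6×5×4×3 = 360 ✓. So n = 6.
Final answer: 6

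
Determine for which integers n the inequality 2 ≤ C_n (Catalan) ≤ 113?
C_1=1; C_2=2; C_3=5; C_4=14; C_5=42; C_6=132. So valid n = 2, 3, 4, 5.

Answer: 2, 3, 4, 5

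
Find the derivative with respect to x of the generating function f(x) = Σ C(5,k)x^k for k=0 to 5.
Σ k·C(5,k)x^(k-1) for k=1 to 5

Solution: Term-by-term differentiation gives Σ k·C(5,k)x^{k-1} for k=1 to 5.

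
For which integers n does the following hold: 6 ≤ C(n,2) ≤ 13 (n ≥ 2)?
C(3,2)=3; C(4,2)=6; C(5,2)=10; C(6,2)=15. So valid n = 4, 5.
Final answer: 4, 5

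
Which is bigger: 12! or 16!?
16!

12!=479,001,600, 16!=20,922,789,888,000. 16! > 12!.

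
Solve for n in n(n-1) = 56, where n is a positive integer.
n² − n − 56 = 0, so n = (1 ± √(1 + 4·56))/2 = (1 ± √225)/2 = (1 ± 15)/2, i.e. n = 8 or n = -7. Taking the positive root, n = 8 (check: 8×7 = 56).

Answer: 8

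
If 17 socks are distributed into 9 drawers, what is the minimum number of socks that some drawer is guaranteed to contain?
2

Pigeonhole: ⌈17/9⌉ = 2.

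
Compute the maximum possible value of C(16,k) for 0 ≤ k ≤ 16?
12,870
Maximum at k = 8: C(16,8) = 12,870.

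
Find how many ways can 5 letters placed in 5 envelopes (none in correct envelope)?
44

Reasoning: Using D(n) = (n-1)[D(n-1) + D(n-2)]:
D(5) = (5-1) × [D(4) + D(3)]
      = 4 × [9 + 2]
      = 4 × 11
      = 44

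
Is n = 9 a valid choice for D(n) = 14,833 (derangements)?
No

Reasoning: D(9) = (9-1)·[D(8) + D(7)] = 8·[14,833 + 1,854] = 133,496, which does not equal 14,833.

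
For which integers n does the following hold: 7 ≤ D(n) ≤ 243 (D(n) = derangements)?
4, 5

Solution: Using D(n) = (n−1)[D(n−1) + D(n−2)] with D(1)=0, D(2)=1: D(3)=2; D(4)=9; D(5)=44; D(6)=265. So valid n = 4, 5.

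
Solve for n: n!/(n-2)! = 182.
14

Explanation: n!/(n-2)! = n×(n-1), a product of 2 consecutive integers ≈ (n−0.5)^2. 182^(1/2) + 0.5 ≈ 14.0; check n = 14: 14×13 = 182 ✓. So n = 14.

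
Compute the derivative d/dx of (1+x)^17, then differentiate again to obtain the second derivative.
First derivative: 17(1+x)^{16}. Second derivative: 17·16·(1+x)^{15} = 272(1+x)^{15}.

Answer: 272(1+x)^15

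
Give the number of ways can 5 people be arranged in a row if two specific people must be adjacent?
48

Explanation: Treat pair as unit: (5-1)! arrangements × 2 internal orders = 48.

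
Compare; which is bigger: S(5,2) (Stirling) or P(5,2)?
P(5,2)

Explanation: S(5,2) = 2·S(4,2) + S(4,1) = 2·7 + 1 = 15; P(5,2) = 20.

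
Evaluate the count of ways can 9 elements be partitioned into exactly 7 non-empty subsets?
462

This equals S(9,7), the Stirling number of the 2nd kind.
Using the Stirling recurrence: S(n,k) = k·S(n-1,k) + S(n-1,k-1)
S(9,7) = 7·S(8,7) + S(8,6)
         = 7·28 + 266
         = 196 + 266
         = 462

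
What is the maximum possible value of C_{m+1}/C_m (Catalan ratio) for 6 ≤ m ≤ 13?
C_{m+1}/C_m = 2(2m+1)/(m+2), which increases with m. Maximum at m = 13: 2·27/15 = 18/5.
Final answer: 18/5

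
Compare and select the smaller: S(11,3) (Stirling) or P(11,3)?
P(11,3)

S(11,3) = 3·S(10,3) + S(10,2) = 3·9,330 + 511 = 28,501; P(11,3) = 990.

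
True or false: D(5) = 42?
Derangements of 5 elements: D(5) = (5-1)·[D(4) + D(3)] = 4·[9 + 2] = 44.
Final answer: False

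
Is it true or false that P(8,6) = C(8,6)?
P(8,6) = 20,160 but C(8,6) = 28; they differ by a factor of 6! = 720, so the statement does not hold.

Answer: False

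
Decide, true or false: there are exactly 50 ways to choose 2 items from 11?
C(11,2) = 55 ≠ 50.
Final answer: False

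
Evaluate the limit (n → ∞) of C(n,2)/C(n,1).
∞

Reasoning: C(n,2)/C(n,1) = (n-1)/2 → ∞ as n → ∞.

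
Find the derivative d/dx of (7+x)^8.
8(7+x)^7

Using the power rule: d/dx (7+x)^8 = 8(7+x)^{7}.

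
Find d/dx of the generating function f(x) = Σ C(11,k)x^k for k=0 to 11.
Term-by-term differentiation gives Σ k·C(11,k)x^{k-1} for k=1 to 11.
Final answer: Σ k·C(11,k)x^(k-1) for k=1 to 11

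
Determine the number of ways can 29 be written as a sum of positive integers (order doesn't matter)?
4,565

Working:
Pentagonal recurrence p(n) = p(n−1) + p(n−2) − p(n−5) − p(n−7) + …: p(29) = p(28) + p(27) − p(24) − p(22) + p(17) + p(14) − p(7) − p(3) = 3,718 + 3,010 − 1,575 − 1,002 + 297 + 135 − 15 − 3 = 4,565.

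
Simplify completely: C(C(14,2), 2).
4,095

Reasoning: C(14,2) = 91, then C(91, 2) = 4,095.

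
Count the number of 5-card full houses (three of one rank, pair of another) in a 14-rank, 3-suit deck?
546

Explanation: Triple rank: 14. Triple suits: C(3,3)=1. Pair rank: 13. Pair suits: C(3,2)=3. Total: 546.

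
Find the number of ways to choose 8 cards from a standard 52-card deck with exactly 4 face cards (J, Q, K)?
45,238,050

Working:
12 face cards and 40 non-face cards: C(12,4) × C(40,4) = 495 × 91,390 = 45,238,050.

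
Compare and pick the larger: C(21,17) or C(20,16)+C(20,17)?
By Pascal's identity: C(21,17) = C(20,16)+C(20,17) = 5,985. Equal.

Answer: Equal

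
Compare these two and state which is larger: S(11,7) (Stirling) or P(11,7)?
S(11,7) = 7·S(10,7) + S(10,6) = 7·5,880 + 22,827 = 63,987; P(11,7) = 1,663,200.

Answer: P(11,7)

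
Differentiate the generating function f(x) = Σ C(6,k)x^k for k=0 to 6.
Σ k·C(6,k)x^(k-1) for k=1 to 6

Reasoning: Term-by-term differentiation gives Σ k·C(6,k)x^{k-1} for k=1 to 6.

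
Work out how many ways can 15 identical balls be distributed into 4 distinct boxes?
816

Reasoning: C(15+4-1, 4-1) = C(18, 3) = 816.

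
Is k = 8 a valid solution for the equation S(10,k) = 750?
S(10,8) = 8·S(9,8) + S(9,7) = 8·36 + 462 = 750, which equals 750.

Answer: Yes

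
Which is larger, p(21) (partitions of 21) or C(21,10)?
Pentagonal recurrence p(n) = p(n−1) + p(n−2) − p(n−5) − p(n−7) + …: p(21) = p(20) + p(19) − p(16) − p(14) + p(9) + p(6) = 627 + 490 − 231 − 135 + 30 + 11 = 792; C(21,10) = 352,716.
Final answer: C(21,10)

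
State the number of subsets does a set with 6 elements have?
64
Each element can be included or excluded: 2^6 = 64.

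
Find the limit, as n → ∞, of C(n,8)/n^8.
1/40320

Working:
C(n,8) ≈ n^8/8! for large n. Limit = 1/8! = 1/40320.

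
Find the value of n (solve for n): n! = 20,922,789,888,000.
16
n! is strictly increasing. 14! = 87,178,291,200, 15! = 1,307,674,368,000, 16! = 20,922,789,888,000 ✓. So n = 16.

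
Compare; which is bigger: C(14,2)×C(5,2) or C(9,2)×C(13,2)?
C(9,2)×C(13,2)
C(14,2)×C(5,2)=910, C(9,2)×C(13,2)=2,808.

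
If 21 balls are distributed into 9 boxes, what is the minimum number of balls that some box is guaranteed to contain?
3

Explanation: Pigeonhole: ⌈21/9⌉ = 3.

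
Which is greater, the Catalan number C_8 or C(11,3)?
C_8 = C(16,8)/(8+1) = 12,870/9 = 1,430; C(11,3) = 165.
Final answer: C_8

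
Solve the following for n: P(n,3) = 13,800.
25

Explanation: P(n,3) = n(n−1)(n−2) is increasing in n; n(n−1)(n−2) ≈ (n−1)^3 = 13,800 gives n ≈ 25.0. Check: P(23,3) = 10,626, P(24,3) = 12,144, P(25,3) = 13,800 ✓. So n = 25.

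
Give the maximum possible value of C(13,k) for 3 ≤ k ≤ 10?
1,716
C(13,k) is maximised at the centre of the row: C(13,6) = 1,716.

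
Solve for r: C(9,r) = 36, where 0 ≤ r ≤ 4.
2

Explanation: C(9,r) is increasing for 0 ≤ r ≤ 4. Stepping up (C(9,r+1) = C(9,r)·(9−r)/(r+1)): C(9,1) = 9, C(9,2) = 36 ✓. So r = 2.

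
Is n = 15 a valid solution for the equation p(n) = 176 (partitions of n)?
Yes
Pentagonal recurrence p(n) = p(n−1) + p(n−2) − p(n−5) − p(n−7) + …: p(15) = p(14) + p(13) − p(10) − p(8) + p(3) + p(0) = 135 + 101 − 42 − 22 + 3 + 1 = 176, which equals 176.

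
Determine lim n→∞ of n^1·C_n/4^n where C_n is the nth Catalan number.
0

Explanation: C_n ~ 4^n/(n^(3/2)√π), so n^1·C_n/4^n ~ n^(1 − 3/2)/√π → 0.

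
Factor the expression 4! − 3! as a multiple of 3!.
3 × 3! = 18

4! − 3! = 4·3! − 3! = (4 − 1)·3! = 3 × 3! = 18.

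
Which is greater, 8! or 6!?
8!

Solution: 8!=40,320, 6!=720. 8! > 6!.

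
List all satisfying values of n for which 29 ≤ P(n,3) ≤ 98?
P(4,3)=24; P(5,3)=60; P(6,3)=120. So valid n = 5.
Final answer: 5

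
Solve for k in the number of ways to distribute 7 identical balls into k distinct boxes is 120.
4

Working:
Stars and bars: the count is C(7+k−1, k−1), increasing in k. k=2: C(8,1) = 8, k=3: C(9,2) = 36, k=4: C(10,3) = 120 ✓. So k = 4.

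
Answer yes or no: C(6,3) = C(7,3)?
No

Working:
LHS = C(6,3) = 20; RHS = C(7,3) = 35. 20 ≠ 35, so the statement does not hold.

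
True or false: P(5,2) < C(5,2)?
False

Explanation: P(5,2) = 20 and C(5,2) = 10; P(n,r) = r! × C(n,r) so P > C whenever r ≥ 2.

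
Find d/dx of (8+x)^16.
16(8+x)^15

Solution: Using the power rule: d/dx (8+x)^16 = 16(8+x)^{15}.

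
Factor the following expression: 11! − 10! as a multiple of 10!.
10 × 10! = 36,288,000

Solution: 11! − 10! = 11·10! − 10! = (11 − 1)·10! = 10 × 10! = 36,288,000.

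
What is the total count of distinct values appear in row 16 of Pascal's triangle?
9

Explanation: Row 16 has entries C(16,0)..C(16,16); by symmetry C(16,k)=C(16,16-k), giving 9 distinct values.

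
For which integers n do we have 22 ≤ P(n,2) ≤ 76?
6, 7, 8, 9

Solution: P(5,2)=20; P(6,2)=30; P(7,2)=42; P(8,2)=56; P(9,2)=72; P(10,2)=90. So valid n = 6, 7, 8, 9.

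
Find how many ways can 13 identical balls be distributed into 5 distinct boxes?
2,380
C(13+5-1, 5-1) = C(17, 4) = 2,380.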